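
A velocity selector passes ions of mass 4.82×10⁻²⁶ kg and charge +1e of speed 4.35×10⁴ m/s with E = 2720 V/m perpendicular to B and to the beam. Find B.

B = 0.0625 T

Balance of forces in the selector: qE = qvB ⇒ B = E/v.
B = 2720/4.35×10⁴ = 0.0625 T.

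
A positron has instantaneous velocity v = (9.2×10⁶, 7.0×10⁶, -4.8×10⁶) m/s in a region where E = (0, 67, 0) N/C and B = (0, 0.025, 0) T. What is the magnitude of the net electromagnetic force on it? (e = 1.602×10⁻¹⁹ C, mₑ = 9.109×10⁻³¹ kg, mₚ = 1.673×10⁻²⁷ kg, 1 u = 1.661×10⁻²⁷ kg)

|F| ≈ 4.16×10⁻¹⁴ N

v×B = (1.20×10⁵, 0, 2.30×10⁵) N/C.
E + v×B = (1.20×10⁵, 67.0, 2.30×10⁵) N/C.
F = q(E + v×B) = (1.602×10⁻¹⁹ C)·(1.20×10⁵, 67.0, 2.30×10⁵) = (1.92×10⁻¹⁴, 1.07×10⁻¹⁷, 3.68×10⁻¹⁴) N.
|F| = 4.16×10⁻¹⁴ N.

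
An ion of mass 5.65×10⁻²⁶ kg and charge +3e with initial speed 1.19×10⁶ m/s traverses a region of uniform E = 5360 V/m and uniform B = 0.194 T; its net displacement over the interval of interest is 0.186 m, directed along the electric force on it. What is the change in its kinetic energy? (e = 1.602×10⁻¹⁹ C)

The magnetic force is always ⟂ v and does no work; only the electric force changes KE.
ΔKE = F_E · d = |q|E d = (4.806×10⁻¹⁹)(5360)(0.186) ≈ 4.79×10⁻¹⁶ J.

ΔKE ≈ 4.79×10⁻¹⁶ J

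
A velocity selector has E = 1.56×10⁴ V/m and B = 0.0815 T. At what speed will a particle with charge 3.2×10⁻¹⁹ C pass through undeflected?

Zero net Lorentz force requires |qE| = |q v×B|, i.e. E = vB.
v = E/B = 1.56×10⁴/0.0815 = 1.91×10⁵ m/s.

v = 1.91×10⁵ m/s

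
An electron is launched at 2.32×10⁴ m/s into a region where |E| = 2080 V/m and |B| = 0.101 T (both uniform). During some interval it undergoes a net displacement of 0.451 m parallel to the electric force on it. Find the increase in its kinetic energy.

ΔKE ≈ 1.50×10⁻¹⁶ J

The magnetic force is always ⟂ v and does no work; only the electric force changes KE.
ΔKE = F_E · d = |q|E d = (1.602×10⁻¹⁹)(2080)(0.451) ≈ 1.50×10⁻¹⁶ J.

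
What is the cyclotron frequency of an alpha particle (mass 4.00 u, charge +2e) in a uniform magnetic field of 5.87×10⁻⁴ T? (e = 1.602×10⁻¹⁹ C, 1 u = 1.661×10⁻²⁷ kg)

f = |q|B/(2πm).
f = (3.204×10⁻¹⁹)(5.87×10⁻⁴)/(2π·6.644×10⁻²⁷) ≈ 4510 Hz.

f ≈ 4510 Hz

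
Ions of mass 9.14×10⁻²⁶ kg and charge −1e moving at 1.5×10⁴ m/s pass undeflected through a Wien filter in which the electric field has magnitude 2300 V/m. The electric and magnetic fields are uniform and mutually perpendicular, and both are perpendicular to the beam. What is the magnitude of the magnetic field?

Balance of forces in the selector: qE = qvB ⇒ B = E/v.
B = 2300/1.5×10⁴ = 0.15 T.

B = 0.15 T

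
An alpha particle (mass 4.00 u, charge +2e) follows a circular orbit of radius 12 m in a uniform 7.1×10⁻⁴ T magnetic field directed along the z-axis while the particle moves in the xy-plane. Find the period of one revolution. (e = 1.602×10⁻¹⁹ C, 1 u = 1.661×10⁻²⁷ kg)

The cyclotron period depends only on m, q, B: T = 2πm/(|q|B).
T = 2π(6.644×10⁻²⁷)/((3.204×10⁻¹⁹)(7.1×10⁻⁴)) ≈ 1.8×10⁻⁴ s.

T ≈ 1.8×10⁻⁴ s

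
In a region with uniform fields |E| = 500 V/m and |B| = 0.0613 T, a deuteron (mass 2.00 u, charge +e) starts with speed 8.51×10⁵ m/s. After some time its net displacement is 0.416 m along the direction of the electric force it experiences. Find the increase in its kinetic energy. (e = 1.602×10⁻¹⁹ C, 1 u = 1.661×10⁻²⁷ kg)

The magnetic force is always ⟂ v and does no work; only the electric force changes KE.
ΔKE = F_E · d = |q|E d = (1.602×10⁻¹⁹)(500)(0.416) ≈ 3.33×10⁻¹⁷ J.

ΔKE ≈ 3.33×10⁻¹⁷ J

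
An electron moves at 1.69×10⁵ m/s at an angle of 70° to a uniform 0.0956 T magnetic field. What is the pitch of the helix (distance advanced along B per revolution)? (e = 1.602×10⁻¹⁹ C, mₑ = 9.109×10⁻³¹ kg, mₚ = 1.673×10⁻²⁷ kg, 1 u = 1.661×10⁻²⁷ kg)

v∥ = v cosθ = 1.69×10⁵·cos70° ≈ 5.780×10⁴ m/s.
T = 2πm/(|q|B) = 2π(9.109×10⁻³¹)/((1.602×10⁻¹⁹)(0.0956)) ≈ 3.737×10⁻¹⁰ s.
pitch = v∥ T = (5.780×10⁴)(3.737×10⁻¹⁰) ≈ 2.16×10⁻⁵ m.

p ≈ 2.16×10⁻⁵ m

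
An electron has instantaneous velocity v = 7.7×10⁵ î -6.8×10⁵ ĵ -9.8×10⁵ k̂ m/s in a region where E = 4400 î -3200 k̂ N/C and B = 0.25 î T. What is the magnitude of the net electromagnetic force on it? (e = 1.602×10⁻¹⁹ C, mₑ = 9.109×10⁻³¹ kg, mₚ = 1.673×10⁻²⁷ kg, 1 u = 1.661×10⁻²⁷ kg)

|F| ≈ 4.75×10⁻¹⁴ N

v×B = (0, -2.45×10⁵, 1.70×10⁵) N/C.
E + v×B = (4400, -2.45×10⁵, 1.67×10⁵) N/C.
F = q(E + v×B) = (−1.602×10⁻¹⁹ C)·(4400, -2.45×10⁵, 1.67×10⁵) = (-7.05×10⁻¹⁶, 3.92×10⁻¹⁴, -2.67×10⁻¹⁴) N.
|F| = 4.75×10⁻¹⁴ N.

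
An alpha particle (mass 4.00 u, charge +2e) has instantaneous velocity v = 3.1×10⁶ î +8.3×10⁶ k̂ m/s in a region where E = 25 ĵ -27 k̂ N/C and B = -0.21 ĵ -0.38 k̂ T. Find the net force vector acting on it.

F ≈ (5.58×10⁻¹³, 3.77×10⁻¹³, -2.09×10⁻¹³) N

v×B = (1.74×10⁶, 1.18×10⁶, -6.51×10⁵) N/C.
E + v×B = (1.74×10⁶, 1.18×10⁶, -6.51×10⁵) N/C.
F = q(E + v×B) = (3.204×10⁻¹⁹ C)·(1.74×10⁶, 1.18×10⁶, -6.51×10⁵) = (5.58×10⁻¹³, 3.77×10⁻¹³, -2.09×10⁻¹³) N.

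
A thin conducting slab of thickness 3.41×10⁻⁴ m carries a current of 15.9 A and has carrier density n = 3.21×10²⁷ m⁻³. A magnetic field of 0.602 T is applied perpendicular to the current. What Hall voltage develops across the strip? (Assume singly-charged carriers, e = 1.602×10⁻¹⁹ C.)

V_H ≈ 5.46×10⁻⁵ V

V_H = IB/(n e t).
V_H = (15.9)(0.602)/((3.21×10²⁷)(1.602×10⁻¹⁹)(3.41×10⁻⁴)) ≈ 5.46×10⁻⁵ V.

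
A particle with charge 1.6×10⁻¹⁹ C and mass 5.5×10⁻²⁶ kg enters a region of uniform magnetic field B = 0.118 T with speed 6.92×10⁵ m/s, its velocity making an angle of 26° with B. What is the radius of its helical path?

v⊥ = v sinθ = 6.92×10⁵·sin26° ≈ 3.034×10⁵ m/s.
r = m v⊥/(|q|B) = (5.5×10⁻²⁶)(3.034×10⁵)/((1.6×10⁻¹⁹)(0.118)) ≈ 0.884 m.

r ≈ 0.884 m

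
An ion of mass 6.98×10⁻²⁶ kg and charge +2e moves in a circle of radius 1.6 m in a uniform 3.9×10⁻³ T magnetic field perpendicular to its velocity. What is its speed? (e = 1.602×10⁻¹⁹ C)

From |q|vB = mv²/r, v = |q|Br/m.
v = (3.204×10⁻¹⁹)(3.9×10⁻³)(1.6)/6.98×10⁻²⁶ ≈ 2.9×10⁴ m/s.

v ≈ 2.9×10⁴ m/s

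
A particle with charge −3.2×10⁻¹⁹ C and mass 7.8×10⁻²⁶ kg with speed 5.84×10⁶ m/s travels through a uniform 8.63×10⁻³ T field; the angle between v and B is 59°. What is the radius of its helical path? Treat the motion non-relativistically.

v⊥ = v sinθ = 5.84×10⁶·sin59° ≈ 5.006×10⁶ m/s.
r = m v⊥/(|q|B) = (7.8×10⁻²⁶)(5.006×10⁶)/((3.2×10⁻¹⁹)(8.63×10⁻³)) ≈ 141 m.

r ≈ 141 m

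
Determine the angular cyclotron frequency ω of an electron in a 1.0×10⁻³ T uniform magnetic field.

ω = |q|B/m.
ω = (1.602×10⁻¹⁹)(1.0×10⁻³)/9.109×10⁻³¹ ≈ 1.8×10⁸ rad/s.

ω ≈ 1.8×10⁸ rad/s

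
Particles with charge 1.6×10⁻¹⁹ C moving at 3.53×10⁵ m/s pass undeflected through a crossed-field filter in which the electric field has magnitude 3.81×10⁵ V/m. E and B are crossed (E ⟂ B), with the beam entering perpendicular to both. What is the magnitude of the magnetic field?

B = 1.08 T

Balance of forces in the selector: qE = qvB ⇒ B = E/v.
B = 3.81×10⁵/3.53×10⁵ = 1.08 T.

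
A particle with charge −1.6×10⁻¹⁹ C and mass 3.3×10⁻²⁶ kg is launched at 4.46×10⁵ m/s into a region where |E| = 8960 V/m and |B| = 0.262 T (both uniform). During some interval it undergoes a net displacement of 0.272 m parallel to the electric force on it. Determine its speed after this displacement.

v_f ≈ 4.72×10⁵ m/s

B does no work; ΔKE = |q|E d.
½mv_f² = ½mv₀² + |q|Ed = ½(3.3×10⁻²⁶)(4.46×10⁵)² + (1.6×10⁻¹⁹)(8960)(0.272) ≈ 3.282×10⁻¹⁵ J + 3.899×10⁻¹⁶ J ≈ 3.672×10⁻¹⁵ J.
v_f = √(2·3.672×10⁻¹⁵/3.3×10⁻²⁶) ≈ 4.72×10⁵ m/s.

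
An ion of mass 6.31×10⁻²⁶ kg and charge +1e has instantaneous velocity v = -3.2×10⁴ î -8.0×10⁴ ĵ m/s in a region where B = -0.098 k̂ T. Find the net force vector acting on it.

F ≈ (1.26×10⁻¹⁵, -5.02×10⁻¹⁶, 0) N

v×B = (7840, -3140, 0) N/C.
F = q v×B = (1.602×10⁻¹⁹ C)·(7840, -3140, 0) = (1.26×10⁻¹⁵, -5.02×10⁻¹⁶, 0) N.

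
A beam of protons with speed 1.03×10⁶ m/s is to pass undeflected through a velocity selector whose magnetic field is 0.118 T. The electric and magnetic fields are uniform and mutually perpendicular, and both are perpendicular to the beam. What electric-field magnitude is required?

For straight-line motion qE = qvB, so E = vB.
E = 1.03×10⁶ × 0.118 = 1.22×10⁵ V/m.

E = 1.22×10⁵ V/m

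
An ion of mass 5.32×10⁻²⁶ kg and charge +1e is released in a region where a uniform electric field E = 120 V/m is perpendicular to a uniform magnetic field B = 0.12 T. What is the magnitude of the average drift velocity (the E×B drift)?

The E×B drift speed is v_d = E/B.
v_d = 120/0.12 = 1000 m/s.

v_d ≈ 1000 m/s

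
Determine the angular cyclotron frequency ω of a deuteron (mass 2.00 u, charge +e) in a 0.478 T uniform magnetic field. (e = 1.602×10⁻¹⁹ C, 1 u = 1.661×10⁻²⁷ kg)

ω ≈ 2.31×10⁷ rad/s

ω = |q|B/m.
ω = (1.602×10⁻¹⁹)(0.478)/3.322×10⁻²⁷ ≈ 2.31×10⁷ rad/s.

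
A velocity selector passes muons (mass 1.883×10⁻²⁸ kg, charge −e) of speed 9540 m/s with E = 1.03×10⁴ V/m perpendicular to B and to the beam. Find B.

B = 1.08 T

Balance of forces in the selector: qE = qvB ⇒ B = E/v.
B = 1.03×10⁴/9540 = 1.08 T.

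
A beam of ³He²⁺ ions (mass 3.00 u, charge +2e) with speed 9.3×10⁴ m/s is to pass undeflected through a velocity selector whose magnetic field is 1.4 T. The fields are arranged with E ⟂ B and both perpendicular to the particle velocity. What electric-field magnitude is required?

E = 1.3×10⁵ V/m

For straight-line motion qE = qvB, so E = vB.
E = 9.3×10⁴ × 1.4 = 1.3×10⁵ V/m.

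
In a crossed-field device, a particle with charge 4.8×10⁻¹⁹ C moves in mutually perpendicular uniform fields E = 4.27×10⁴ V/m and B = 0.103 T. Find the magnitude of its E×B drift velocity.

The steady drift has the magnetic force balancing the electric force, so v_d = E/B.
v_d = 4.27×10⁴/0.103 = 4.15×10⁵ m/s.

v_d ≈ 4.15×10⁵ m/s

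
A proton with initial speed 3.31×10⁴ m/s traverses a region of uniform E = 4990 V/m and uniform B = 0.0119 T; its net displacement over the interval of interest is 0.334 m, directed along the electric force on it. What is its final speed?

v_f ≈ 5.66×10⁵ m/s

B does no work; ΔKE = |q|E d.
½mv_f² = ½mv₀² + |q|Ed = ½(1.673×10⁻²⁷)(3.31×10⁴)² + (1.602×10⁻¹⁹)(4990)(0.334) ≈ 9.165×10⁻¹⁹ J + 2.670×10⁻¹⁶ J ≈ 2.679×10⁻¹⁶ J.
v_f = √(2·2.679×10⁻¹⁶/1.673×10⁻²⁷) ≈ 5.66×10⁵ m/s.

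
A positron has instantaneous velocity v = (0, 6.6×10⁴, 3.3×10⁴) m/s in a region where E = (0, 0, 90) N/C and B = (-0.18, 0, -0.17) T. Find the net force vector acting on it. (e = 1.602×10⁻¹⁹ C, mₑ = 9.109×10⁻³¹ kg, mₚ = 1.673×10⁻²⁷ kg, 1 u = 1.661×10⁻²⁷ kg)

v×B = (-1.12×10⁴, -5940, 1.19×10⁴) N/C.
E + v×B = (-1.12×10⁴, -5940, 1.20×10⁴) N/C.
F = q(E + v×B) = (1.602×10⁻¹⁹ C)·(-1.12×10⁴, -5940, 1.20×10⁴) = (-1.80×10⁻¹⁵, -9.52×10⁻¹⁶, 1.92×10⁻¹⁵) N.

F ≈ (-1.80×10⁻¹⁵, -9.52×10⁻¹⁶, 1.92×10⁻¹⁵) N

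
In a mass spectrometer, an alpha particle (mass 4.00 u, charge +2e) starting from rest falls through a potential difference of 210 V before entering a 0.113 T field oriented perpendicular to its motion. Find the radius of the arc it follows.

Acceleration: |q|V = ½mv² ⇒ v = √(2|q|V/m) = √(2·3.204×10⁻¹⁹·210/6.644×10⁻²⁷) ≈ 1.423×10⁵ m/s.
In the field: r = mv/(|q|B) = (6.644×10⁻²⁷)(1.423×10⁵)/((3.204×10⁻¹⁹)(0.113)) ≈ 0.0261 m.

r ≈ 0.0261 m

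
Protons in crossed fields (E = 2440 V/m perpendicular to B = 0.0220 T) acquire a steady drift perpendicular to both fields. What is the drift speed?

v_d ≈ 1.11×10⁵ m/s

In crossed fields the guiding centre drifts at v_d = |E×B|/B² = E/B, independent of charge and mass.
v_d = 2440/0.0220 = 1.11×10⁵ m/s.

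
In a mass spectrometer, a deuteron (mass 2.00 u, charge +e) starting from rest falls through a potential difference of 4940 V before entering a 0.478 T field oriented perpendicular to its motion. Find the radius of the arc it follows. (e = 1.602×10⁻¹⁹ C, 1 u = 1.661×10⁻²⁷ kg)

Acceleration: |q|V = ½mv² ⇒ v = √(2|q|V/m) = √(2·1.602×10⁻¹⁹·4940/3.322×10⁻²⁷) ≈ 6.903×10⁵ m/s.
In the field: r = mv/(|q|B) = (3.322×10⁻²⁷)(6.903×10⁵)/((1.602×10⁻¹⁹)(0.478)) ≈ 0.0299 m.

r ≈ 0.0299 m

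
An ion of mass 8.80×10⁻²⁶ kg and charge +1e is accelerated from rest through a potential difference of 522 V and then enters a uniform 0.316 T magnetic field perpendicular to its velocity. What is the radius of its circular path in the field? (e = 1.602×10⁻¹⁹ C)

Acceleration: |q|V = ½mv² ⇒ v = √(2|q|V/m) = √(2·1.602×10⁻¹⁹·522/8.80×10⁻²⁶) ≈ 4.360×10⁴ m/s.
In the field: r = mv/(|q|B) = (8.80×10⁻²⁶)(4.360×10⁴)/((1.602×10⁻¹⁹)(0.316)) ≈ 0.0758 m.

r ≈ 0.0758 m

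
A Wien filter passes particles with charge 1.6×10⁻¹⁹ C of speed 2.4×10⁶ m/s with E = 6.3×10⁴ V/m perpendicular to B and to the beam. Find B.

Balance of forces in the selector: qE = qvB ⇒ B = E/v.
B = 6.3×10⁴/2.4×10⁶ = 0.026 T.

B = 0.026 T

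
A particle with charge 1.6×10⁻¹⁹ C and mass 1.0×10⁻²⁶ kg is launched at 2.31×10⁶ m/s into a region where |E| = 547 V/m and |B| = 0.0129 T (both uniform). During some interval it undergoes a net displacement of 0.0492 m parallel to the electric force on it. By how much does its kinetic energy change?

The magnetic force is always ⟂ v and does no work; only the electric force changes KE.
ΔKE = F_E · d = |q|E d = (1.6×10⁻¹⁹)(547)(0.0492) ≈ 4.31×10⁻¹⁸ J.

ΔKE ≈ 4.31×10⁻¹⁸ J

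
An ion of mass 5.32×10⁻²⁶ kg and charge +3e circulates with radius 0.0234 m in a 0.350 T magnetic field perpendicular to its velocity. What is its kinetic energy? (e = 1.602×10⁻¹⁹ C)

v = |q|Br/m, then KE = ½mv² = (qBr)²/(2m).
v = (4.806×10⁻¹⁹)(0.350)(0.0234)/5.32×10⁻²⁶ ≈ 7.399×10⁴ m/s.
KE = ½(5.32×10⁻²⁶)(7.399×10⁴)² ≈ 1.46×10⁻¹⁶ J.

KE ≈ 1.46×10⁻¹⁶ J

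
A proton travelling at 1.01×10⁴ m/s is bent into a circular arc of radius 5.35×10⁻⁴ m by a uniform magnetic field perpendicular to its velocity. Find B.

From |q|vB = mv²/r, B = mv/(|q|r).
B = (1.673×10⁻²⁷)(1.01×10⁴)/((1.602×10⁻¹⁹)(5.35×10⁻⁴)) ≈ 0.197 T.

B ≈ 0.197 T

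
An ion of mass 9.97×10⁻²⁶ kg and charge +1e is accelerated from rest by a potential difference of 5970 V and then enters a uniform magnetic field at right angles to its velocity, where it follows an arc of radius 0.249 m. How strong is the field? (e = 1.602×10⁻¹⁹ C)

v = √(2|q|V/m) = √(2·1.602×10⁻¹⁹·5970/9.97×10⁻²⁶) ≈ 1.385×10⁵ m/s.
B = mv/(|q|r) = (9.97×10⁻²⁶)(1.385×10⁵)/((1.602×10⁻¹⁹)(0.249)) ≈ 0.346 T.

B ≈ 0.346 T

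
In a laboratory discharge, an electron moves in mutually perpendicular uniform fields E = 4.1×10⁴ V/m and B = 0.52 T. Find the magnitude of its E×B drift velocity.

v_d ≈ 7.9×10⁴ m/s

The E×B drift speed is v_d = E/B.
v_d = 4.1×10⁴/0.52 = 7.9×10⁴ m/s.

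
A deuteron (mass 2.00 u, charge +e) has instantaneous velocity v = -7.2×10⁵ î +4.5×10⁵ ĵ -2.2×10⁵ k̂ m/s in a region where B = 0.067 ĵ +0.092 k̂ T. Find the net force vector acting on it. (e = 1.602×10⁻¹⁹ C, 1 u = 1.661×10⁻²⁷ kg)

F ≈ (8.99×10⁻¹⁵, 1.06×10⁻¹⁴, -7.73×10⁻¹⁵) N

v×B = (5.61×10⁴, 6.62×10⁴, -4.82×10⁴) N/C.
F = q v×B = (1.602×10⁻¹⁹ C)·(5.61×10⁴, 6.62×10⁴, -4.82×10⁴) = (8.99×10⁻¹⁵, 1.06×10⁻¹⁴, -7.73×10⁻¹⁵) N.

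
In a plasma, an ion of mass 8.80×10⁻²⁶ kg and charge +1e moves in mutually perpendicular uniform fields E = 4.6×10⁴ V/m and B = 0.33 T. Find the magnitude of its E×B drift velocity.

v_d ≈ 1.4×10⁵ m/s

The steady drift has the magnetic force balancing the electric force, so v_d = E/B.
v_d = 4.6×10⁴/0.33 = 1.4×10⁵ m/s.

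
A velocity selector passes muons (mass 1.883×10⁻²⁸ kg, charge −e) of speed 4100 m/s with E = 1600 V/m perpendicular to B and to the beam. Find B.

Balance of forces in the selector: qE = qvB ⇒ B = E/v.
B = 1600/4100 = 0.39 T.

B = 0.39 T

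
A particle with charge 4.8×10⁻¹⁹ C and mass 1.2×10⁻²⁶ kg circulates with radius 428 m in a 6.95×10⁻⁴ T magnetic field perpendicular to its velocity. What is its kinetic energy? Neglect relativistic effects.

KE ≈ 5.30×10⁶ eV

v = |q|Br/m, then KE = ½mv² = (qBr)²/(2m).
v = (4.8×10⁻¹⁹)(6.95×10⁻⁴)(428)/1.2×10⁻²⁶ ≈ 1.190×10⁷ m/s.
KE = ½(1.2×10⁻²⁶)(1.190×10⁷)² ≈ 8.49×10⁻¹³ J = 5.30×10⁶ eV.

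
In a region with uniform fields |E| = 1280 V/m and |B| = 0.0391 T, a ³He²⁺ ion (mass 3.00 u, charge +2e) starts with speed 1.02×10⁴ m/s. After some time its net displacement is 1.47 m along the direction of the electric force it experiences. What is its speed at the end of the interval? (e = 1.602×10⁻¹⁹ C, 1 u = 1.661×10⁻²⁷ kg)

v_f ≈ 4.92×10⁵ m/s

B does no work; ΔKE = |q|E d.
½mv_f² = ½mv₀² + |q|Ed = ½(4.983×10⁻²⁷)(1.02×10⁴)² + (3.204×10⁻¹⁹)(1280)(1.47) ≈ 2.592×10⁻¹⁹ J + 6.029×10⁻¹⁶ J ≈ 6.031×10⁻¹⁶ J.
v_f = √(2·6.031×10⁻¹⁶/4.983×10⁻²⁷) ≈ 4.92×10⁵ m/s.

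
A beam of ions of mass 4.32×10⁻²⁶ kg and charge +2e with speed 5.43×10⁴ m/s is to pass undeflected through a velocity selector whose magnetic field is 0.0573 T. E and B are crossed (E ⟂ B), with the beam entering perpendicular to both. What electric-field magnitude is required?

For straight-line motion qE = qvB, so E = vB.
E = 5.43×10⁴ × 0.0573 = 3110 V/m.

E = 3110 V/m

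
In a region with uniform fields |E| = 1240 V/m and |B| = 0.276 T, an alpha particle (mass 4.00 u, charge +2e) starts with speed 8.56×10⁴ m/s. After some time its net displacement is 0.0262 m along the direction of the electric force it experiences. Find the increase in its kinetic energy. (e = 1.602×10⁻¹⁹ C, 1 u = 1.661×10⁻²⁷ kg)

The magnetic force is always ⟂ v and does no work; only the electric force changes KE.
ΔKE = F_E · d = |q|E d = (3.204×10⁻¹⁹)(1240)(0.0262) ≈ 1.04×10⁻¹⁷ J.

ΔKE ≈ 1.04×10⁻¹⁷ J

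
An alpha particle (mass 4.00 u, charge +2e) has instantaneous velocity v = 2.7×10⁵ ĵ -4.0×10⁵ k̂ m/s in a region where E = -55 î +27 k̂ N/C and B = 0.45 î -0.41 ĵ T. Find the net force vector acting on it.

F ≈ (-5.26×10⁻¹⁴, -5.77×10⁻¹⁴, -3.89×10⁻¹⁴) N

v×B = (-1.64×10⁵, -1.80×10⁵, -1.22×10⁵) N/C.
E + v×B = (-1.64×10⁵, -1.80×10⁵, -1.21×10⁵) N/C.
F = q(E + v×B) = (3.204×10⁻¹⁹ C)·(-1.64×10⁵, -1.80×10⁵, -1.21×10⁵) = (-5.26×10⁻¹⁴, -5.77×10⁻¹⁴, -3.89×10⁻¹⁴) N.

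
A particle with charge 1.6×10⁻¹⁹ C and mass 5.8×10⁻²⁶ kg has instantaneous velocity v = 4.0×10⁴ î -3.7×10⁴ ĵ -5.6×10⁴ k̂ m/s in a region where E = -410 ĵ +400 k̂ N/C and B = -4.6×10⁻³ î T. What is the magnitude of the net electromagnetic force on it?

|F| ≈ 4.41×10⁻¹⁷ N

v×B = (0, 258, -170) N/C.
E + v×B = (0, -152, 230) N/C.
F = q(E + v×B) = (1.6×10⁻¹⁹ C)·(0, -152, 230) = (0, -2.44×10⁻¹⁷, 3.68×10⁻¹⁷) N.
|F| = 4.41×10⁻¹⁷ N.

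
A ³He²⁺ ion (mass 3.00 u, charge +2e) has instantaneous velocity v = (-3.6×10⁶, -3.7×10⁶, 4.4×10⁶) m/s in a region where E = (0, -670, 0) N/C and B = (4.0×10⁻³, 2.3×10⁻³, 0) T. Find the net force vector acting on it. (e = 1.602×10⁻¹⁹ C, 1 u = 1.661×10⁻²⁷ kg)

v×B = (-1.01×10⁴, 1.76×10⁴, 6520) N/C.
E + v×B = (-1.01×10⁴, 1.69×10⁴, 6520) N/C.
F = q(E + v×B) = (3.204×10⁻¹⁹ C)·(-1.01×10⁴, 1.69×10⁴, 6520) = (-3.24×10⁻¹⁵, 5.42×10⁻¹⁵, 2.09×10⁻¹⁵) N.

F ≈ (-3.24×10⁻¹⁵, 5.42×10⁻¹⁵, 2.09×10⁻¹⁵) N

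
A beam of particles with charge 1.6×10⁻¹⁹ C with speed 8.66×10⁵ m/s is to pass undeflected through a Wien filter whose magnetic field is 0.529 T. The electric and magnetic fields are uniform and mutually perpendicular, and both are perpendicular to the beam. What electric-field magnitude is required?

E = 4.58×10⁵ V/m

For straight-line motion qE = qvB, so E = vB.
E = 8.66×10⁵ × 0.529 = 4.58×10⁵ V/m.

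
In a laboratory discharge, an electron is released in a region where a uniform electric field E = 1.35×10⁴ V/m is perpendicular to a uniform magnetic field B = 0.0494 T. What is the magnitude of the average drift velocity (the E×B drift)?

The E×B drift speed is v_d = E/B.
v_d = 1.35×10⁴/0.0494 = 2.73×10⁵ m/s.

v_d ≈ 2.73×10⁵ m/s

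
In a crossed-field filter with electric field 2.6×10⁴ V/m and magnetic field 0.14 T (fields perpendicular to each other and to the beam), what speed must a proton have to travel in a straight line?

v = 1.9×10⁵ m/s

Zero net Lorentz force requires |qE| = |q v×B|, i.e. E = vB.
v = E/B = 2.6×10⁴/0.14 = 1.9×10⁵ m/s.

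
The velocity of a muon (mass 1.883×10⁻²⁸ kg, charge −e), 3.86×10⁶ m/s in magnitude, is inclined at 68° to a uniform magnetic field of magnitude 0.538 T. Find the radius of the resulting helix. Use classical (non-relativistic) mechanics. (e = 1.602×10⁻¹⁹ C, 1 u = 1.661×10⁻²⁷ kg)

r ≈ 7.82×10⁻³ m

v⊥ = v sinθ = 3.86×10⁶·sin68° ≈ 3.579×10⁶ m/s.
r = m v⊥/(|q|B) = (1.883×10⁻²⁸)(3.579×10⁶)/((1.602×10⁻¹⁹)(0.538)) ≈ 7.82×10⁻³ m.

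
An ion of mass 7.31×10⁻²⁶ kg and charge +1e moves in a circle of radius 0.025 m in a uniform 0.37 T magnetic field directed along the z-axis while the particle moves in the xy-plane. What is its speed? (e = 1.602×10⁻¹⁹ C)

From |q|vB = mv²/r, v = |q|Br/m.
v = (1.602×10⁻¹⁹)(0.37)(0.025)/7.31×10⁻²⁶ ≈ 2.0×10⁴ m/s.

v ≈ 2.0×10⁴ m/s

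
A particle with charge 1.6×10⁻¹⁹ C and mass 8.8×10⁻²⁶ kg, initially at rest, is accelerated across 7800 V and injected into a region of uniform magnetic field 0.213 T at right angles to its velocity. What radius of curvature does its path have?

r ≈ 0.435 m

Acceleration: |q|V = ½mv² ⇒ v = √(2|q|V/m) = √(2·1.6×10⁻¹⁹·7800/8.8×10⁻²⁶) ≈ 1.684×10⁵ m/s.
In the field: r = mv/(|q|B) = (8.8×10⁻²⁶)(1.684×10⁵)/((1.6×10⁻¹⁹)(0.213)) ≈ 0.435 m.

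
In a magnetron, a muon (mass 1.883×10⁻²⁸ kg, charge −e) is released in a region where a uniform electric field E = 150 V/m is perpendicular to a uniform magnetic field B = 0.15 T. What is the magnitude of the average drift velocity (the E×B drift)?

v_d ≈ 1000 m/s

The E×B drift speed is v_d = E/B.
v_d = 150/0.15 = 1000 m/s.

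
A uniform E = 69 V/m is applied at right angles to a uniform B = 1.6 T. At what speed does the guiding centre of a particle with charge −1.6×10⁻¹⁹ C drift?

v_d ≈ 43 m/s

In crossed fields the guiding centre drifts at v_d = |E×B|/B² = E/B, independent of charge and mass.
v_d = 69/1.6 = 43 m/s.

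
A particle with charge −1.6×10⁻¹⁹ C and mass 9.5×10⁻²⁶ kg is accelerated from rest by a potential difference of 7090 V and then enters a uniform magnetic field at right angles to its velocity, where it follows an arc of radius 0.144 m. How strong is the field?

v = √(2|q|V/m) = √(2·1.6×10⁻¹⁹·7090/9.5×10⁻²⁶) ≈ 1.545×10⁵ m/s.
B = mv/(|q|r) = (9.5×10⁻²⁶)(1.545×10⁵)/((1.6×10⁻¹⁹)(0.144)) ≈ 0.637 T.

B ≈ 0.637 T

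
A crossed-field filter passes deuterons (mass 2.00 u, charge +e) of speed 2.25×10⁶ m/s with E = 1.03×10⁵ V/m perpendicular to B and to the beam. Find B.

Balance of forces in the selector: qE = qvB ⇒ B = E/v.
B = 1.03×10⁵/2.25×10⁶ = 0.0458 T.

B = 0.0458 T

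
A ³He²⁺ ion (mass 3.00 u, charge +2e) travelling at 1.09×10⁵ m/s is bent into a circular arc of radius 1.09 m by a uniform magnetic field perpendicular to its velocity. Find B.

B ≈ 1.56×10⁻³ T

From |q|vB = mv²/r, B = mv/(|q|r).
B = (4.983×10⁻²⁷)(1.09×10⁵)/((3.204×10⁻¹⁹)(1.09)) ≈ 1.56×10⁻³ T.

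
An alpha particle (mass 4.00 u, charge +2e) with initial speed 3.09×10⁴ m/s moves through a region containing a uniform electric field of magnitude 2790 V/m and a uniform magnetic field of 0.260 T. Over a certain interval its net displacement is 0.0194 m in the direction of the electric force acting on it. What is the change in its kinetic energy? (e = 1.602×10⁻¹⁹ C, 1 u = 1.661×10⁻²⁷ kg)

The magnetic force is always ⟂ v and does no work; only the electric force changes KE.
ΔKE = F_E · d = |q|E d = (3.204×10⁻¹⁹)(2790)(0.0194) ≈ 1.73×10⁻¹⁷ J.

ΔKE ≈ 1.73×10⁻¹⁷ J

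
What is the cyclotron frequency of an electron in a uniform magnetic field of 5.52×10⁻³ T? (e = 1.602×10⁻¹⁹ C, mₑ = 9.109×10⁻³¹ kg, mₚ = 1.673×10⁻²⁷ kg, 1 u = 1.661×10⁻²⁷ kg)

f = |q|B/(2πm).
f = (1.602×10⁻¹⁹)(5.52×10⁻³)/(2π·9.109×10⁻³¹) ≈ 1.55×10⁸ Hz.

f ≈ 1.55×10⁸ Hz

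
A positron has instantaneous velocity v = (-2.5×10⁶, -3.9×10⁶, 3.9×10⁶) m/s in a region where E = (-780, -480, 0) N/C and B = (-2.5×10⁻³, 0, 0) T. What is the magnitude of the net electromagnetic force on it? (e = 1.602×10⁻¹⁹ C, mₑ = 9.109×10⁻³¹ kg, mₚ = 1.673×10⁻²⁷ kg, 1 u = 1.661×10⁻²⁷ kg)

|F| ≈ 2.27×10⁻¹⁵ N

v×B = (0, -9750, -9750) N/C.
E + v×B = (-780, -1.02×10⁴, -9750) N/C.
F = q(E + v×B) = (1.602×10⁻¹⁹ C)·(-780, -1.02×10⁴, -9750) = (-1.25×10⁻¹⁶, -1.64×10⁻¹⁵, -1.56×10⁻¹⁵) N.
|F| = 2.27×10⁻¹⁵ N.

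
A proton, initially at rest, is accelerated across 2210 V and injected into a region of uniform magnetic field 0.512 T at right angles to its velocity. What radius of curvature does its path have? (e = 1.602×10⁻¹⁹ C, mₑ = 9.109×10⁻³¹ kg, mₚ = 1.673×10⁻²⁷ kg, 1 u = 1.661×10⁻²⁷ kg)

Acceleration: |q|V = ½mv² ⇒ v = √(2|q|V/m) = √(2·1.602×10⁻¹⁹·2210/1.673×10⁻²⁷) ≈ 6.506×10⁵ m/s.
In the field: r = mv/(|q|B) = (1.673×10⁻²⁷)(6.506×10⁵)/((1.602×10⁻¹⁹)(0.512)) ≈ 0.0133 m.

r ≈ 0.0133 m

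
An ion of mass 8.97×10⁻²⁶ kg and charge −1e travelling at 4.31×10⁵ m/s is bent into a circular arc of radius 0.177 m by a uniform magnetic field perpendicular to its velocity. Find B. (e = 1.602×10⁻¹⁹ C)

B ≈ 1.36 T

From |q|vB = mv²/r, B = mv/(|q|r).
B = (8.97×10⁻²⁶)(4.31×10⁵)/((1.602×10⁻¹⁹)(0.177)) ≈ 1.36 T.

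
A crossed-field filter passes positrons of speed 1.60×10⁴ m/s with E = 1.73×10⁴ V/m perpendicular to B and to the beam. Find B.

Balance of forces in the selector: qE = qvB ⇒ B = E/v.
B = 1.73×10⁴/1.60×10⁴ = 1.08 T.

B = 1.08 T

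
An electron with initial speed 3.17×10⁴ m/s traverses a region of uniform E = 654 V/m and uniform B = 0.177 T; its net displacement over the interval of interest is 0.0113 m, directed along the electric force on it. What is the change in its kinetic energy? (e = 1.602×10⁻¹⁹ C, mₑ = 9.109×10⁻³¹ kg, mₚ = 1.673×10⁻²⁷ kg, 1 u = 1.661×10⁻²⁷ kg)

ΔKE ≈ 1.18×10⁻¹⁸ J

The magnetic force is always ⟂ v and does no work; only the electric force changes KE.
ΔKE = F_E · d = |q|E d = (1.602×10⁻¹⁹)(654)(0.0113) ≈ 1.18×10⁻¹⁸ J.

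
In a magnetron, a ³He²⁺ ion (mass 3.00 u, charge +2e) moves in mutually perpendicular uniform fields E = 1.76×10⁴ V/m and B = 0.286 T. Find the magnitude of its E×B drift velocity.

v_d ≈ 6.15×10⁴ m/s

In crossed fields the guiding centre drifts at v_d = |E×B|/B² = E/B, independent of charge and mass.
v_d = 1.76×10⁴/0.286 = 6.15×10⁴ m/s.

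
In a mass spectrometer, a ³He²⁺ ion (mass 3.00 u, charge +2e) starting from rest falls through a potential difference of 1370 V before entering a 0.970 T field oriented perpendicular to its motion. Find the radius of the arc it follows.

Acceleration: |q|V = ½mv² ⇒ v = √(2|q|V/m) = √(2·3.204×10⁻¹⁹·1370/4.983×10⁻²⁷) ≈ 4.197×10⁵ m/s.
In the field: r = mv/(|q|B) = (4.983×10⁻²⁷)(4.197×10⁵)/((3.204×10⁻¹⁹)(0.970)) ≈ 6.73×10⁻³ m.

r ≈ 6.73×10⁻³ m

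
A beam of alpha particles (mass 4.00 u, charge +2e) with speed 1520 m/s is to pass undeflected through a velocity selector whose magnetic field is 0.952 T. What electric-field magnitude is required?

E = 1450 V/m

For straight-line motion qE = qvB, so E = vB.
E = 1520 × 0.952 = 1450 V/m.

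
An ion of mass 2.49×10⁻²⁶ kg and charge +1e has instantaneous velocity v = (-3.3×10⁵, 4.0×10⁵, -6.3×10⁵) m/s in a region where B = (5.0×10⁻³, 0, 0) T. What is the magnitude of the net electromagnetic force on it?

|F| ≈ 5.98×10⁻¹⁶ N

v×B = (0, -3150, -2000) N/C.
F = q v×B = (1.602×10⁻¹⁹ C)·(0, -3150, -2000) = (0, -5.05×10⁻¹⁶, -3.20×10⁻¹⁶) N.
|F| = 5.98×10⁻¹⁶ N.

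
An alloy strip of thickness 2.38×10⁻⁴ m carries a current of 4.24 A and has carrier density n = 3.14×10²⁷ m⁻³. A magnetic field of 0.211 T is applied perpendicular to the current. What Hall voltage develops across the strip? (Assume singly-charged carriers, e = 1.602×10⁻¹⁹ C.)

V_H ≈ 7.47×10⁻⁶ V

V_H = IB/(n e t).
V_H = (4.24)(0.211)/((3.14×10²⁷)(1.602×10⁻¹⁹)(2.38×10⁻⁴)) ≈ 7.47×10⁻⁶ V.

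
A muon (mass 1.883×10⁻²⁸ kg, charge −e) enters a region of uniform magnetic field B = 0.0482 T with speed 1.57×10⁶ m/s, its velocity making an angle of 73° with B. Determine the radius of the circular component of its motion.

v⊥ = v sinθ = 1.57×10⁶·sin73° ≈ 1.501×10⁶ m/s.
r = m v⊥/(|q|B) = (1.883×10⁻²⁸)(1.501×10⁶)/((1.602×10⁻¹⁹)(0.0482)) ≈ 0.0366 m.

r ≈ 0.0366 m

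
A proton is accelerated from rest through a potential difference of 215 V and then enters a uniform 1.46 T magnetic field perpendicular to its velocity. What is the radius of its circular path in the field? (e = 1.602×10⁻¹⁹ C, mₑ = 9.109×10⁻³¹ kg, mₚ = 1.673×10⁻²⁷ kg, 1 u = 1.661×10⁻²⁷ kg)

Acceleration: |q|V = ½mv² ⇒ v = √(2|q|V/m) = √(2·1.602×10⁻¹⁹·215/1.673×10⁻²⁷) ≈ 2.029×10⁵ m/s.
In the field: r = mv/(|q|B) = (1.673×10⁻²⁷)(2.029×10⁵)/((1.602×10⁻¹⁹)(1.46)) ≈ 1.45×10⁻³ m.

r ≈ 1.45×10⁻³ m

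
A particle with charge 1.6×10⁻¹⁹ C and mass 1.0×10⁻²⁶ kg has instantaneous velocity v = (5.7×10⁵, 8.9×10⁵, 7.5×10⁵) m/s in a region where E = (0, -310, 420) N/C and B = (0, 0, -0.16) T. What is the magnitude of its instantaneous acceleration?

|a| ≈ 2.70×10¹² m/s²

v×B = (-1.42×10⁵, 9.12×10⁴, 0) N/C.
E + v×B = (-1.42×10⁵, 9.09×10⁴, 420) N/C.
F = q(E + v×B) = (1.6×10⁻¹⁹ C)·(-1.42×10⁵, 9.09×10⁴, 420) = (-2.28×10⁻¹⁴, 1.45×10⁻¹⁴, 6.72×10⁻¹⁷) N.
|a| = |F|/m = 2.703×10⁻¹⁴/1.0×10⁻²⁶ ≈ 2.70×10¹² m/s².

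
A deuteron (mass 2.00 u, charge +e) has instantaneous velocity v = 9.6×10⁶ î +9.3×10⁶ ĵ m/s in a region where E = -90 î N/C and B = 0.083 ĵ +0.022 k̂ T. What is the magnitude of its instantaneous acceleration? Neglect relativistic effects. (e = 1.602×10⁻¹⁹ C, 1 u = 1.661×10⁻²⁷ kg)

|a| ≈ 4.10×10¹³ m/s²

v×B = (2.05×10⁵, -2.11×10⁵, 7.97×10⁵) N/C.
E + v×B = (2.05×10⁵, -2.11×10⁵, 7.97×10⁵) N/C.
F = q(E + v×B) = (1.602×10⁻¹⁹ C)·(2.05×10⁵, -2.11×10⁵, 7.97×10⁵) = (3.28×10⁻¹⁴, -3.38×10⁻¹⁴, 1.28×10⁻¹³) N.
|a| = |F|/m = 1.361×10⁻¹³/3.322×10⁻²⁷ ≈ 4.10×10¹³ m/s².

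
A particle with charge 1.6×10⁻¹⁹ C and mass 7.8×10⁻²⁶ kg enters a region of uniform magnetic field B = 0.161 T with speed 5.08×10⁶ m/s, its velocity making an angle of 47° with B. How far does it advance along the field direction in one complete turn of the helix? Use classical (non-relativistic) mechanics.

p ≈ 65.9 m

v∥ = v cosθ = 5.08×10⁶·cos47° ≈ 3.465×10⁶ m/s.
T = 2πm/(|q|B) = 2π(7.8×10⁻²⁶)/((1.6×10⁻¹⁹)(0.161)) ≈ 1.903×10⁻⁵ s.
pitch = v∥ T = (3.465×10⁶)(1.903×10⁻⁵) ≈ 65.9 m.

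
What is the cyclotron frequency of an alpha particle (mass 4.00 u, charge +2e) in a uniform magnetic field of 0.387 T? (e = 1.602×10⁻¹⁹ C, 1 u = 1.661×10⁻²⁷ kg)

f = |q|B/(2πm).
f = (3.204×10⁻¹⁹)(0.387)/(2π·6.644×10⁻²⁷) ≈ 2.97×10⁶ Hz.

f ≈ 2.97×10⁶ Hz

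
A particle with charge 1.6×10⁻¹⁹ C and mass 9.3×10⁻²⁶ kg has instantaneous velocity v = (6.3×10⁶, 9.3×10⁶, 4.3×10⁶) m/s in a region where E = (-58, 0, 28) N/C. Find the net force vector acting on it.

Only an electric field acts, so F = qE = (1.6×10⁻¹⁹ C)·(-58.0, 0, 28.0) = (-9.28×10⁻¹⁸, 0, 4.48×10⁻¹⁸) N.

F ≈ (-9.28×10⁻¹⁸, 0, 4.48×10⁻¹⁸) N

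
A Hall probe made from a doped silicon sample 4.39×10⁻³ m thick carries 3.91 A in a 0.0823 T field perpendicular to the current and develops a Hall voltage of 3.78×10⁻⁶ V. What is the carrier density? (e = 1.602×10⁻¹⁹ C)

n ≈ 1.21×10²⁶ m⁻³

From V_H = IB/(n e t), n = IB/(V_H e t).
n = (3.91)(0.0823)/((3.78×10⁻⁶)(1.602×10⁻¹⁹)(4.39×10⁻³)) ≈ 1.21×10²⁶ m⁻³.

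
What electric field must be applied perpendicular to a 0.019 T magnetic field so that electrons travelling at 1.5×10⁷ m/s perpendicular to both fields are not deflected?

E = 2.8×10⁵ V/m

For straight-line motion qE = qvB, so E = vB.
E = 1.5×10⁷ × 0.019 = 2.8×10⁵ V/m.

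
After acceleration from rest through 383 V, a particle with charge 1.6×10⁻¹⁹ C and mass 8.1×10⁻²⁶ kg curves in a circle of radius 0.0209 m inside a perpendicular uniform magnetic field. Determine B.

v = √(2|q|V/m) = √(2·1.6×10⁻¹⁹·383/8.1×10⁻²⁶) ≈ 3.890×10⁴ m/s.
B = mv/(|q|r) = (8.1×10⁻²⁶)(3.890×10⁴)/((1.6×10⁻¹⁹)(0.0209)) ≈ 0.942 T.

B ≈ 0.942 T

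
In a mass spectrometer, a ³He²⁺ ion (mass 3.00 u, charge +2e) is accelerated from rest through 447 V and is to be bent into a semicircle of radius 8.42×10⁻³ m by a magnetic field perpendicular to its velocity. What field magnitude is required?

B ≈ 0.443 T

v = √(2|q|V/m) = √(2·3.204×10⁻¹⁹·447/4.983×10⁻²⁷) ≈ 2.398×10⁵ m/s.
B = mv/(|q|r) = (4.983×10⁻²⁷)(2.398×10⁵)/((3.204×10⁻¹⁹)(8.42×10⁻³)) ≈ 0.443 T.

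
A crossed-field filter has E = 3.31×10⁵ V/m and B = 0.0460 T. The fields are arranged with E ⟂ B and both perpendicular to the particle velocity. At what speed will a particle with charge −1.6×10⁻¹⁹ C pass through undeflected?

v = 7.20×10⁶ m/s

Zero net Lorentz force requires |qE| = |q v×B|, i.e. E = vB.
v = E/B = 3.31×10⁵/0.0460 = 7.20×10⁶ m/s.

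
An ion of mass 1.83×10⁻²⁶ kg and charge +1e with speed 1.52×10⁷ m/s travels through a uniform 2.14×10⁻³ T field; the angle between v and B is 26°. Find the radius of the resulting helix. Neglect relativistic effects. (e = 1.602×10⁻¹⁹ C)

r ≈ 356 m

v⊥ = v sinθ = 1.52×10⁷·sin26° ≈ 6.663×10⁶ m/s.
r = m v⊥/(|q|B) = (1.83×10⁻²⁶)(6.663×10⁶)/((1.602×10⁻¹⁹)(2.14×10⁻³)) ≈ 356 m.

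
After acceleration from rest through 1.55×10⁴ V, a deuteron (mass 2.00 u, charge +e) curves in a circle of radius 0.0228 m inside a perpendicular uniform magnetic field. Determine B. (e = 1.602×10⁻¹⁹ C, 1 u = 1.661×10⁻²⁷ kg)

B ≈ 1.11 T

v = √(2|q|V/m) = √(2·1.602×10⁻¹⁹·1.55×10⁴/3.322×10⁻²⁷) ≈ 1.223×10⁶ m/s.
B = mv/(|q|r) = (3.322×10⁻²⁷)(1.223×10⁶)/((1.602×10⁻¹⁹)(0.0228)) ≈ 1.11 T.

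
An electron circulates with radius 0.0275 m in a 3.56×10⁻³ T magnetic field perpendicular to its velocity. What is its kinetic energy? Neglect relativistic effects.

v = |q|Br/m, then KE = ½mv² = (qBr)²/(2m).
v = (1.602×10⁻¹⁹)(3.56×10⁻³)(0.0275)/9.109×10⁻³¹ ≈ 1.722×10⁷ m/s.
KE = ½(9.109×10⁻³¹)(1.722×10⁷)² ≈ 1.35×10⁻¹⁶ J.

KE ≈ 1.35×10⁻¹⁶ J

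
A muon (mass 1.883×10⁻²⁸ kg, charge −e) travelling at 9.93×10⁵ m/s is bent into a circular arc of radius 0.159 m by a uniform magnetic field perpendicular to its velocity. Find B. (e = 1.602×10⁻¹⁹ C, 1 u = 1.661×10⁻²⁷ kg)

B ≈ 7.34×10⁻³ T

From |q|vB = mv²/r, B = mv/(|q|r).
B = (1.883×10⁻²⁸)(9.93×10⁵)/((1.602×10⁻¹⁹)(0.159)) ≈ 7.34×10⁻³ T.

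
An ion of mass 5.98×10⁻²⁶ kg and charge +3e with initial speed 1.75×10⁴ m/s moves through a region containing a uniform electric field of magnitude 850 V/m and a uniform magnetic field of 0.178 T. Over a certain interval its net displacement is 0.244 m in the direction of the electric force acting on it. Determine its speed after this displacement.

B does no work; ΔKE = |q|E d.
½mv_f² = ½mv₀² + |q|Ed = ½(5.98×10⁻²⁶)(1.75×10⁴)² + (4.806×10⁻¹⁹)(850)(0.244) ≈ 9.157×10⁻¹⁸ J + 9.968×10⁻¹⁷ J ≈ 1.088×10⁻¹⁶ J.
v_f = √(2·1.088×10⁻¹⁶/5.98×10⁻²⁶) ≈ 6.03×10⁴ m/s.

v_f ≈ 6.03×10⁴ m/s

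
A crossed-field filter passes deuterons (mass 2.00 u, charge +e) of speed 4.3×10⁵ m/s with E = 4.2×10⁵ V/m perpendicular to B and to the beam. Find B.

Balance of forces in the selector: qE = qvB ⇒ B = E/v.
B = 4.2×10⁵/4.3×10⁵ = 0.98 T.

B = 0.98 T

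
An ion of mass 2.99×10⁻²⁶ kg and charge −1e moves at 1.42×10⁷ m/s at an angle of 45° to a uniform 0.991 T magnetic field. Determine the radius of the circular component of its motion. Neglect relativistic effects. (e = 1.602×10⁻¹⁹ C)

v⊥ = v sinθ = 1.42×10⁷·sin45° ≈ 1.004×10⁷ m/s.
r = m v⊥/(|q|B) = (2.99×10⁻²⁶)(1.004×10⁷)/((1.602×10⁻¹⁹)(0.991)) ≈ 1.89 m.

r ≈ 1.89 m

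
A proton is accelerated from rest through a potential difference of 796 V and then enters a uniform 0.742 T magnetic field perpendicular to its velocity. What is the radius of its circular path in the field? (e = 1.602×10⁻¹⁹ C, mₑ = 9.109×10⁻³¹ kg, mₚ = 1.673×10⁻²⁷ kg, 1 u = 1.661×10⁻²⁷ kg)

Acceleration: |q|V = ½mv² ⇒ v = √(2|q|V/m) = √(2·1.602×10⁻¹⁹·796/1.673×10⁻²⁷) ≈ 3.904×10⁵ m/s.
In the field: r = mv/(|q|B) = (1.673×10⁻²⁷)(3.904×10⁵)/((1.602×10⁻¹⁹)(0.742)) ≈ 5.50×10⁻³ m.

r ≈ 5.50×10⁻³ m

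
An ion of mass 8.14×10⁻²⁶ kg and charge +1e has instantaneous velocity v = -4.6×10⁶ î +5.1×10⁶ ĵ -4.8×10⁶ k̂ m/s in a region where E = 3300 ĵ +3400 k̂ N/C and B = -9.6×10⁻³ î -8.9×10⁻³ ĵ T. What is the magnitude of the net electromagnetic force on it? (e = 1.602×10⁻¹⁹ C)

v×B = (-4.27×10⁴, 4.61×10⁴, 8.99×10⁴) N/C.
E + v×B = (-4.27×10⁴, 4.94×10⁴, 9.33×10⁴) N/C.
F = q(E + v×B) = (1.602×10⁻¹⁹ C)·(-4.27×10⁴, 4.94×10⁴, 9.33×10⁴) = (-6.84×10⁻¹⁵, 7.91×10⁻¹⁵, 1.49×10⁻¹⁴) N.
|F| = 1.82×10⁻¹⁴ N.

|F| ≈ 1.82×10⁻¹⁴ N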